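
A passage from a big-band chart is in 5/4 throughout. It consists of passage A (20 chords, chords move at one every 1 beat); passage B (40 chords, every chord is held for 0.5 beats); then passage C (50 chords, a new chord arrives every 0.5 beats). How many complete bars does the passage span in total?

13 bars

A: 20 × 1 = 20 beats = 4 bars.
B: 40 × 0.5 = 20 beats = 4 bars.
C: 50 × 0.5 = 25 beats = 5 bars.
Total: 4 + 4 + 5 = 13 bars.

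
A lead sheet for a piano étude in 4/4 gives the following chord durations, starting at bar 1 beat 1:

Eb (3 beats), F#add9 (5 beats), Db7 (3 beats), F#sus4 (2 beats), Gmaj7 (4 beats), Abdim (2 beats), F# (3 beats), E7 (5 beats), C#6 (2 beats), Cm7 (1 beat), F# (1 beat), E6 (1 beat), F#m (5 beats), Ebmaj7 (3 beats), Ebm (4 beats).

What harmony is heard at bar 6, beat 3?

Beat 3 of bar 6 is beat (6−1)×4 + 3 = 23 overall.
Running totals: Eb ends at 3, F#add9 ends at 8, Db7 ends at 11, F#sus4 ends at 13, Gmaj7 ends at 17, Abdim ends at 19, F# ends at 22, E7 ends at 27.
Beat 23 falls within E7.

E7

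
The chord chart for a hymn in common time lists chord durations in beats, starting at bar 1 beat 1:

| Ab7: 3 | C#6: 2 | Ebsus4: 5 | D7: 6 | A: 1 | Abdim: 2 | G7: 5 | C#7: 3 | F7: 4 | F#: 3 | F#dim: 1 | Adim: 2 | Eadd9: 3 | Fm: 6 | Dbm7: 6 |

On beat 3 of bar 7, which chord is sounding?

C#7

Beat 3 of bar 7 is beat (7−1)×4 + 3 = 27 overall.
Running totals: Ab7 ends at 3, C#6 ends at 5, Ebsus4 ends at 10, D7 ends at 16, A ends at 17, Abdim ends at 19, G7 ends at 24, C#7 ends at 27.
Beat 27 falls within C#7.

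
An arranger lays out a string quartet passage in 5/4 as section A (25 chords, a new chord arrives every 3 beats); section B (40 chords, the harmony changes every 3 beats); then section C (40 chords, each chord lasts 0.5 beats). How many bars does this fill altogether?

A: 25 × 3 = 75 beats = 15 bars.
B: 40 × 3 = 120 beats = 24 bars.
C: 40 × 0.5 = 20 beats = 4 bars.
Total: 15 + 24 + 4 = 43 bars.

43 bars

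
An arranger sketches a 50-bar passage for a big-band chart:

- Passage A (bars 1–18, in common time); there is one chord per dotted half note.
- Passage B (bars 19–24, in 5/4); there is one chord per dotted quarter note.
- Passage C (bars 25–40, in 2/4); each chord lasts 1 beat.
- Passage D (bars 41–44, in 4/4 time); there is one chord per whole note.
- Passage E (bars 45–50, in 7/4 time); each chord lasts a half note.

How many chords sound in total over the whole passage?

A: 18·4 = 72 beats, 72/3 = 24 chords.
B: 6·5 = 30 beats, 30/1.5 = 20 chords.
C: 16·2 = 32 beats, 32/1 = 32 chords.
D: 4·4 = 16 beats, 16/4 = 4 chords.
E: 6·7 = 42 beats, 42/2 = 21 chords.
Total: 24 + 20 + 32 + 4 + 21 = 101.

101 chords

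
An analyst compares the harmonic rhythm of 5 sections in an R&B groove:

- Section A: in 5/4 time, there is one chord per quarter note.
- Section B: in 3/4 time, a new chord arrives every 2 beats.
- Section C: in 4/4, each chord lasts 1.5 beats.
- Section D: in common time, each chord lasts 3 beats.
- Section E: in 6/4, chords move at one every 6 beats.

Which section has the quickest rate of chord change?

Section A

A: each chord is 1 beat in 5/4, so 5 per bar.
B: each chord is 2 beats in 3/4, so 1.5 per bar.
C: each chord is 1.5 beats in 4/4, so 8/3 per bar.
D: each chord is 3 beats in 4/4, so 4/3 per bar.
E: each chord is 6 beats in 6/4, so 1 per bar.
Fastest is A at 5 chords/bar.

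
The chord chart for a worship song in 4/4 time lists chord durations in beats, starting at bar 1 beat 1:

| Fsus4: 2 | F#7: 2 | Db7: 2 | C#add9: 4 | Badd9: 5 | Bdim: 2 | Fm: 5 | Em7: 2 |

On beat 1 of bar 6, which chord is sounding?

Beat 1 of bar 6 is beat (6−1)×4 + 1 = 21 overall.
Running totals: Fsus4 ends at 2, F#7 ends at 4, Db7 ends at 6, C#add9 ends at 10, Badd9 ends at 15, Bdim ends at 17, Fm ends at 22.
Beat 21 falls within Fm.

Fm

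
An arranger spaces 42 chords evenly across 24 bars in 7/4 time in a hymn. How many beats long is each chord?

4 beats

24 bars × 7 beats/bar = 168 beats total.
168 beats ÷ 42 chords = 4 beats per chord.
(That is a whole note.)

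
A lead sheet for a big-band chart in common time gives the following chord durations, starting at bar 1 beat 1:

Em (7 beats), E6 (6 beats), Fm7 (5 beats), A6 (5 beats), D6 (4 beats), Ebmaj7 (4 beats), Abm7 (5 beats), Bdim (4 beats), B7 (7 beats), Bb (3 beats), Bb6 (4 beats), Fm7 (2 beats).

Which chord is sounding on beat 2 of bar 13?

Beat 2 of bar 13 is beat (13−1)×4 + 2 = 50 overall.
Running totals: Em ends at 7, E6 ends at 13, Fm7 ends at 18, A6 ends at 23, D6 ends at 27, Ebmaj7 ends at 31, Abm7 ends at 36, Bdim ends at 40, B7 ends at 47, Bb ends at 50.
Beat 50 falls within Bb.

Bb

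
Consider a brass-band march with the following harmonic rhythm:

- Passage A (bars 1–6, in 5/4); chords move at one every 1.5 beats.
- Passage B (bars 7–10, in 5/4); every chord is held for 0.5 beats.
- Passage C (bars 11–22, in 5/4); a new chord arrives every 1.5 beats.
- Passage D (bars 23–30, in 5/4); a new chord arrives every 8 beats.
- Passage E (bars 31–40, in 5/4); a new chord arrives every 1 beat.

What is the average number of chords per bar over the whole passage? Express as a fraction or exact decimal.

A: 6 × 5 = 30 beats ÷ 1.5 = 20 chords.
B: 4 × 5 = 20 beats ÷ 0.5 = 40 chords.
C: 12 × 5 = 60 beats ÷ 1.5 = 40 chords.
D: 8 × 5 = 40 beats ÷ 8 = 5 chords.
E: 10 × 5 = 50 beats ÷ 1 = 50 chords.
Overall: 155 chords over 40 bars → 155/40 = 3.875 chords per bar.

3.875 chords per bar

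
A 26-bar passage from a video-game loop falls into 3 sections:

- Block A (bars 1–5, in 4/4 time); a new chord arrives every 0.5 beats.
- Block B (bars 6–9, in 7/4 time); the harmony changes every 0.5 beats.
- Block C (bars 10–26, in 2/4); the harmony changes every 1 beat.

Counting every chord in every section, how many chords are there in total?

130 chords

A: 5 bars × 4 beats = 20 beats; 0.5 beats/chord → 40 chords.
B: 4 bars × 7 beats = 28 beats; 0.5 beats/chord → 56 chords.
C: 17 bars × 2 beats = 34 beats; 1 beat/chord → 34 chords.
Total: 40 + 56 + 34 = 130.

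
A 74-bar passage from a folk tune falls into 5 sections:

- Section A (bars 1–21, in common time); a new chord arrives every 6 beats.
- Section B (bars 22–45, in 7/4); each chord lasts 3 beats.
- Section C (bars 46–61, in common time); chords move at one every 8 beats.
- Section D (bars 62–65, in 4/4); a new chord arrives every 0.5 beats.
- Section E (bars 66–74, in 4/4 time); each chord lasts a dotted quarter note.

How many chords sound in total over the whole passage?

A: 21·4 = 84 beats, 84/6 = 14 chords.
B: 24·7 = 168 beats, 168/3 = 56 chords.
C: 16·4 = 64 beats, 64/8 = 8 chords.
D: 4·4 = 16 beats, 16/0.5 = 32 chords.
E: 9·4 = 36 beats, 36/1.5 = 24 chords.
Total: 14 + 56 + 8 + 32 + 24 = 134.

134 chords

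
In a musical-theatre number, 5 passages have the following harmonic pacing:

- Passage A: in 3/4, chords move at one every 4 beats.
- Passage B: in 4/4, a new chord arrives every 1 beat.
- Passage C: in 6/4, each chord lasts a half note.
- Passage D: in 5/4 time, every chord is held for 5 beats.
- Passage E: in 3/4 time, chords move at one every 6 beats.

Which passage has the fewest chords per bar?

A: 3 beats/bar ÷ 4 beats/chord = 0.75 chords/bar.
B: 4 beats/bar ÷ 1 beat/chord = 4 chords/bar.
C: 6 beats/bar ÷ 2 beats/chord = 3 chords/bar.
D: 5 beats/bar ÷ 5 beats/chord = 1 chord/bar.
E: 3 beats/bar ÷ 6 beats/chord = 0.5 chords/bar.
Slowest is E at 0.5 chords/bar.

Passage E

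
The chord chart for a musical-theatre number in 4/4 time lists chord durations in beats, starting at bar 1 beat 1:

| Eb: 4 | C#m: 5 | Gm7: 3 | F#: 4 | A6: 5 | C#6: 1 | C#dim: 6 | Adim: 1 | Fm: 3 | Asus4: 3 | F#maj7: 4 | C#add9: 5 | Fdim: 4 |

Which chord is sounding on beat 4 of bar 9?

F#maj7

Beat 4 of bar 9 is beat (9−1)×4 + 4 = 36 overall.
Running totals: Eb ends at 4, C#m ends at 9, Gm7 ends at 12, F# ends at 16, A6 ends at 21, C#6 ends at 22, C#dim ends at 28, Adim ends at 29, Fm ends at 32, Asus4 ends at 35, F#maj7 ends at 39.
Beat 36 falls within F#maj7.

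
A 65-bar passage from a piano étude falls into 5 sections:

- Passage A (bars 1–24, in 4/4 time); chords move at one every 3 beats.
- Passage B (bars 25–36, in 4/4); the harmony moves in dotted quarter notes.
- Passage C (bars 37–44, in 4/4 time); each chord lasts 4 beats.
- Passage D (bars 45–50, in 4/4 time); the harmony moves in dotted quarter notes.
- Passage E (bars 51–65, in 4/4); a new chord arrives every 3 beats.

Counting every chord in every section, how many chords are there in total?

A: 24·4 = 96 beats, 96/3 = 32 chords.
B: 12·4 = 48 beats, 48/1.5 = 32 chords.
C: 8·4 = 32 beats, 32/4 = 8 chords.
D: 6·4 = 24 beats, 24/1.5 = 16 chords.
E: 15·4 = 60 beats, 60/3 = 20 chords.
Total: 32 + 32 + 8 + 16 + 20 = 108.

108 chords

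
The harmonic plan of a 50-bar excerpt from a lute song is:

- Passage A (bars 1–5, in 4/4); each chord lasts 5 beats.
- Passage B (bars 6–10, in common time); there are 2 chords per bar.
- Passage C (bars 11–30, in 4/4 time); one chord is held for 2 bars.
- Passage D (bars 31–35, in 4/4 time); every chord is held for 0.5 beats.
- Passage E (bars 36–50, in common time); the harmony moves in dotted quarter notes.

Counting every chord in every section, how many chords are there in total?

A has 20 beats and chords last 5 each, so 4 chords.
B has 20 beats and chords last 2 each, so 10 chords.
C has 80 beats and chords last 8 each, so 10 chords.
D has 20 beats and chords last 0.5 each, so 40 chords.
E has 60 beats and chords last 1.5 each, so 40 chords.
Total: 4 + 10 + 10 + 40 + 40 = 104.

104 chords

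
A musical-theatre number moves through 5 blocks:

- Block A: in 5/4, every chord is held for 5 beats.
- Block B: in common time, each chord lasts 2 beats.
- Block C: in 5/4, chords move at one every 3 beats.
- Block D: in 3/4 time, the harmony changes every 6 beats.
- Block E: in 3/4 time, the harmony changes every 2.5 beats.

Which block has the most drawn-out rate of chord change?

A: 5 beats/bar ÷ 5 beats/chord = 1 chord/bar.
B: 4 beats/bar ÷ 2 beats/chord = 2 chords/bar.
C: 5 beats/bar ÷ 3 beats/chord = 5/3 chords/bar.
D: 3 beats/bar ÷ 6 beats/chord = 0.5 chords/bar.
E: 3 beats/bar ÷ 2.5 beats/chord = 1.2 chords/bar.
Slowest is D at 0.5 chords/bar.

Block D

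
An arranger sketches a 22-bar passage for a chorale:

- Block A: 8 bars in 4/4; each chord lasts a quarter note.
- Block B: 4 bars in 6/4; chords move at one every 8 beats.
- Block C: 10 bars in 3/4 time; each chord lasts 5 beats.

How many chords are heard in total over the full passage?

A has 32 beats and chords last 1 each, so 32 chords.
B has 24 beats and chords last 8 each, so 3 chords.
C has 30 beats and chords last 5 each, so 6 chords.
Total: 32 + 3 + 6 = 41.

41 chords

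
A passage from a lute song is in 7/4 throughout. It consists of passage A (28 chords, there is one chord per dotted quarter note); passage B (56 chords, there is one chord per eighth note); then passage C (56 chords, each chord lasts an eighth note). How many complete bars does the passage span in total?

14 bars

A: 28 × 1.5 = 42 beats = 6 bars.
B: 56 × 0.5 = 28 beats = 4 bars.
C: 56 × 0.5 = 28 beats = 4 bars.
Total: 6 + 4 + 4 = 14 bars.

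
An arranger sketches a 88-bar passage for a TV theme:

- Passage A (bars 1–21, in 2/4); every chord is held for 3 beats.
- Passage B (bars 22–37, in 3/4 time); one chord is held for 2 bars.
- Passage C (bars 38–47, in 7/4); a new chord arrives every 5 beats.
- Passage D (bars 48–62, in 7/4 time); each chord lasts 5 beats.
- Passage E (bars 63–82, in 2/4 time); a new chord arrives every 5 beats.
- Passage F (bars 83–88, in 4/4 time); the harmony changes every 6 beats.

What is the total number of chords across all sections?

69 chords

A: 21 bars × 2 beats = 42 beats; 3 beats/chord → 14 chords.
B: 16 bars × 3 beats = 48 beats; 6 beats/chord → 8 chords.
C: 10 bars × 7 beats = 70 beats; 5 beats/chord → 14 chords.
D: 15 bars × 7 beats = 105 beats; 5 beats/chord → 21 chords.
E: 20 bars × 2 beats = 40 beats; 5 beats/chord → 8 chords.
F: 6 bars × 4 beats = 24 beats; 6 beats/chord → 4 chords.
Total: 14 + 8 + 14 + 21 + 8 + 4 = 69.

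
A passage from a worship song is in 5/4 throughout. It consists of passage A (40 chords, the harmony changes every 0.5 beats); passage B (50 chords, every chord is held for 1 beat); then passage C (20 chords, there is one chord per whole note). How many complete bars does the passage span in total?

A: 40 × 0.5 = 20 beats = 4 bars.
B: 50 × 1 = 50 beats = 10 bars.
C: 20 × 4 = 80 beats = 16 bars.
Total: 4 + 10 + 16 = 30 bars.

30 bars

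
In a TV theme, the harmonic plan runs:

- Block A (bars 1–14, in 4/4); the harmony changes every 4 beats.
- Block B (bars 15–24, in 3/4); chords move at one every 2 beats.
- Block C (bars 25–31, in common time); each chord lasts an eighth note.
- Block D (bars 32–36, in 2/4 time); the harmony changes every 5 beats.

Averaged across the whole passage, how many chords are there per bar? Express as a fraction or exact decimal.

A: 14 × 4 = 56 beats ÷ 4 = 14 chords.
B: 10 × 3 = 30 beats ÷ 2 = 15 chords.
C: 7 × 4 = 28 beats ÷ 0.5 = 56 chords.
D: 5 × 2 = 10 beats ÷ 5 = 2 chords.
Overall: 87 chords over 36 bars → 87/36 = 29/12 chords per bar.

29/12 chords per bar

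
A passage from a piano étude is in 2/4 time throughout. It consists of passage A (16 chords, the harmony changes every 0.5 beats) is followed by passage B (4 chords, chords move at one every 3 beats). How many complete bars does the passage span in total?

A: 16 × 0.5 = 8 beats = 4 bars.
B: 4 × 3 = 12 beats = 6 bars.
Total: 4 + 6 = 10 bars.

10 bars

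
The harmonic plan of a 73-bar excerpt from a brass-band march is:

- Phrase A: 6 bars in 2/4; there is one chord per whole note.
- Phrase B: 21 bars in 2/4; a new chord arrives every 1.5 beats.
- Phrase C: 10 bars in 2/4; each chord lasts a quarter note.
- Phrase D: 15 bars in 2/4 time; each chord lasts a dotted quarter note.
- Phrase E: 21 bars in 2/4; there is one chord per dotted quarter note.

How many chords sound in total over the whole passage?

A has 12 beats and chords last 4 each, so 3 chords.
B has 42 beats and chords last 1.5 each, so 28 chords.
C has 20 beats and chords last 1 each, so 20 chords.
D has 30 beats and chords last 1.5 each, so 20 chords.
E has 42 beats and chords last 1.5 each, so 28 chords.
Total: 3 + 28 + 20 + 20 + 28 = 99.

99 chords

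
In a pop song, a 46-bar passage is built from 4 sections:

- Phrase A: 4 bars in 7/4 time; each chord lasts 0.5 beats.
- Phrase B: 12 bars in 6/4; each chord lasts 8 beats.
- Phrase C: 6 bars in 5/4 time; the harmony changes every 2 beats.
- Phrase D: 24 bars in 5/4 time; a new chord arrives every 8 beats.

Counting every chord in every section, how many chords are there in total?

A has 28 beats and chords last 0.5 each, so 56 chords.
B has 72 beats and chords last 8 each, so 9 chords.
C has 30 beats and chords last 2 each, so 15 chords.
D has 120 beats and chords last 8 each, so 15 chords.
Total: 56 + 9 + 15 + 15 = 95.

95 chords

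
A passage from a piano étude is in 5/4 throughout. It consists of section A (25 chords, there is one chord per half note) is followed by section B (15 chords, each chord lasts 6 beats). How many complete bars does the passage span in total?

A: 25 × 2 = 50 beats = 10 bars.
B: 15 × 6 = 90 beats = 18 bars.
Total: 10 + 18 = 28 bars.

28 bars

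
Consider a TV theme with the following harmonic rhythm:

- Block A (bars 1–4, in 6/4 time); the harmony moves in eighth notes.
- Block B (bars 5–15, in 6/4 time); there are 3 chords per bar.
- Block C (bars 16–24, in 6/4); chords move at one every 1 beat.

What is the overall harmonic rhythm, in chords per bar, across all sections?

5.625 chords per bar

A: 4 bars of 6 beats is 24 beats; at 0.5 beats each that's 48 chords.
B: 11 bars of 6 beats is 66 beats; at 2 beats each that's 33 chords.
C: 9 bars of 6 beats is 54 beats; at 1 beat each that's 54 chords.
Overall: 135 chords over 24 bars → 135/24 = 5.625 chords per bar.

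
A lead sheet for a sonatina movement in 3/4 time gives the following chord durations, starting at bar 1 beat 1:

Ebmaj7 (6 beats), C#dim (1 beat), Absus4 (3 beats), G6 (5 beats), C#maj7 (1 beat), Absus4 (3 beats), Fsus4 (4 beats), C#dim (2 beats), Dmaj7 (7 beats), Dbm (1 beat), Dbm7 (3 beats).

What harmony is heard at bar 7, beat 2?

Beat 2 of bar 7 is beat (7−1)×3 + 2 = 20 overall.
Running totals: Ebmaj7 ends at 6, C#dim ends at 7, Absus4 ends at 10, G6 ends at 15, C#maj7 ends at 16, Absus4 ends at 19, Fsus4 ends at 23.
Beat 20 falls within Fsus4.

Fsus4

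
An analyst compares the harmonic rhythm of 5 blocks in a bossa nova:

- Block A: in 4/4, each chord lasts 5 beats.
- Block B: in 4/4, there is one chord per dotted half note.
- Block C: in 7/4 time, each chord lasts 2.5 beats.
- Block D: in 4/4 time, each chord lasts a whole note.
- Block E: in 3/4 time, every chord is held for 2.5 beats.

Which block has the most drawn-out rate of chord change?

Block A

A: 4 beats/bar ÷ 5 beats/chord = 0.8 chords/bar.
B: 4 beats/bar ÷ 3 beats/chord = 4/3 chords/bar.
C: 7 beats/bar ÷ 2.5 beats/chord = 2.8 chords/bar.
D: 4 beats/bar ÷ 4 beats/chord = 1 chord/bar.
E: 3 beats/bar ÷ 2.5 beats/chord = 1.2 chords/bar.
Slowest is A at 0.8 chords/bar.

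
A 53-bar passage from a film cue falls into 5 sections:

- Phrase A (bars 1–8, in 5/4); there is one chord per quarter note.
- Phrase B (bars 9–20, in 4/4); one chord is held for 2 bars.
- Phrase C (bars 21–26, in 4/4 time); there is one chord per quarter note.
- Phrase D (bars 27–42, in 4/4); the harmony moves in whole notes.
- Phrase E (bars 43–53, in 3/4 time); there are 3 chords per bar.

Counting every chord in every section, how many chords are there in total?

A: 8·5 = 40 beats, 40/1 = 40 chords.
B: 12·4 = 48 beats, 48/8 = 6 chords.
C: 6·4 = 24 beats, 24/1 = 24 chords.
D: 16·4 = 64 beats, 64/4 = 16 chords.
E: 11·3 = 33 beats, 33/1 = 33 chords.
Total: 40 + 6 + 24 + 16 + 33 = 119.

119 chords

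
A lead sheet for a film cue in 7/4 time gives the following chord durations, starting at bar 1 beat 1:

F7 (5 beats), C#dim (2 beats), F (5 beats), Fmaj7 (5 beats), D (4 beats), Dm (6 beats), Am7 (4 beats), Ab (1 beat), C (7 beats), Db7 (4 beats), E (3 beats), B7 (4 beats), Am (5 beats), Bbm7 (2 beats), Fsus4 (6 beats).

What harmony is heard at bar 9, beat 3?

Beat 3 of bar 9 is beat (9−1)×7 + 3 = 59 overall.
Running totals: F7 ends at 5, C#dim ends at 7, F ends at 12, Fmaj7 ends at 17, D ends at 21, Dm ends at 27, Am7 ends at 31, Ab ends at 32, C ends at 39, Db7 ends at 43, E ends at 46, B7 ends at 50, Am ends at 55, Bbm7 ends at 57, Fsus4 ends at 63.
Beat 59 falls within Fsus4.

Fsus4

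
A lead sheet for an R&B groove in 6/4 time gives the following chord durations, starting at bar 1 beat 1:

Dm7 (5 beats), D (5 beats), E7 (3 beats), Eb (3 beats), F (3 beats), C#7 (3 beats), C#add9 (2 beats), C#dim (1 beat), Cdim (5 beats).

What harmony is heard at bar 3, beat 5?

F

Beat 5 of bar 3 is beat (3−1)×6 + 5 = 17 overall.
Running totals: Dm7 ends at 5, D ends at 10, E7 ends at 13, Eb ends at 16, F ends at 19.
Beat 17 falls within F.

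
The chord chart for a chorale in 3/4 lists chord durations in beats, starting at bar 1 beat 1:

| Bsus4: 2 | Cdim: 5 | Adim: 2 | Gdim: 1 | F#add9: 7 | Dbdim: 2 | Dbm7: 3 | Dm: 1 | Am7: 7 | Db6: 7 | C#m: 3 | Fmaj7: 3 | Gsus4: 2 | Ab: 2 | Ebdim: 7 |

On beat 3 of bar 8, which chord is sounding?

Beat 3 of bar 8 is beat (8−1)×3 + 3 = 24 overall.
Running totals: Bsus4 ends at 2, Cdim ends at 7, Adim ends at 9, Gdim ends at 10, F#add9 ends at 17, Dbdim ends at 19, Dbm7 ends at 22, Dm ends at 23, Am7 ends at 30.
Beat 24 falls within Am7.

Am7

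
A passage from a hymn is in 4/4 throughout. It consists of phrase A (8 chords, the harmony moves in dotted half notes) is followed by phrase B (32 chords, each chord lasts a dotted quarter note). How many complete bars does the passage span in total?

A: 8 × 3 = 24 beats = 6 bars.
B: 32 × 1.5 = 48 beats = 12 bars.
Total: 6 + 12 = 18 bars.

18 bars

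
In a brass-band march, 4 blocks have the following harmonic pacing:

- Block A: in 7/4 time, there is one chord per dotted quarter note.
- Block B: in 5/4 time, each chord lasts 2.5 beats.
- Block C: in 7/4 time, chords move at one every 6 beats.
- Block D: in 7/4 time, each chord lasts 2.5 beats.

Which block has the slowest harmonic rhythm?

Block C

A: 7/1.5 = 14/3 chords/bar.
B: 5/2.5 = 2 chords/bar.
C: 7/6 = 7/6 chords/bar.
D: 7/2.5 = 2.8 chords/bar.
Slowest is C at 7/6 chords/bar.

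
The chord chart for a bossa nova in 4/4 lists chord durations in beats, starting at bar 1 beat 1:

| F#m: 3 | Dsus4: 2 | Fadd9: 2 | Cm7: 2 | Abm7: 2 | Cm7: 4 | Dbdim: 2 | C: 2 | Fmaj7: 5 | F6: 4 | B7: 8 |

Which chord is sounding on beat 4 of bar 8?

B7

Beat 4 of bar 8 is beat (8−1)×4 + 4 = 32 overall.
Running totals: F#m ends at 3, Dsus4 ends at 5, Fadd9 ends at 7, Cm7 ends at 9, Abm7 ends at 11, Cm7 ends at 15, Dbdim ends at 17, C ends at 19, Fmaj7 ends at 24, F6 ends at 28, B7 ends at 36.
Beat 32 falls within B7.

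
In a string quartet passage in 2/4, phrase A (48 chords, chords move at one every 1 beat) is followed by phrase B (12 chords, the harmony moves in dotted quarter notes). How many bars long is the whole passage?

A: 48 × 1 = 48 beats = 24 bars.
B: 12 × 1.5 = 18 beats = 9 bars.
Total: 24 + 9 = 33 bars.

33 bars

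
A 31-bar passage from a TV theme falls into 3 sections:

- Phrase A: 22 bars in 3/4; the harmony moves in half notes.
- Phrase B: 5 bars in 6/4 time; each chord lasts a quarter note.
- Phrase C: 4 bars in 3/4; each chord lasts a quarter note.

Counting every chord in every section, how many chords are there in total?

A: 22·3 = 66 beats, 66/2 = 33 chords.
B: 5·6 = 30 beats, 30/1 = 30 chords.
C: 4·3 = 12 beats, 12/1 = 12 chords.
Total: 33 + 30 + 12 = 75.

75 chords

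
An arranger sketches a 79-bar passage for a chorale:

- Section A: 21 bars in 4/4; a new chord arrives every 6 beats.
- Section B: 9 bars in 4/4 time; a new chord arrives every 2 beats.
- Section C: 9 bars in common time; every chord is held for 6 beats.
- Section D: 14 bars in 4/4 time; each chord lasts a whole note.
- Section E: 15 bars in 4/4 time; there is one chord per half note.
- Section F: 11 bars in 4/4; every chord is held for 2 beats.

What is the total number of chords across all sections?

104 chords

A: 21 bars × 4 beats = 84 beats; 6 beats/chord → 14 chords.
B: 9 bars × 4 beats = 36 beats; 2 beats/chord → 18 chords.
C: 9 bars × 4 beats = 36 beats; 6 beats/chord → 6 chords.
D: 14 bars × 4 beats = 56 beats; 4 beats/chord → 14 chords.
E: 15 bars × 4 beats = 60 beats; 2 beats/chord → 30 chords.
F: 11 bars × 4 beats = 44 beats; 2 beats/chord → 22 chords.
Total: 14 + 18 + 6 + 14 + 30 + 22 = 104.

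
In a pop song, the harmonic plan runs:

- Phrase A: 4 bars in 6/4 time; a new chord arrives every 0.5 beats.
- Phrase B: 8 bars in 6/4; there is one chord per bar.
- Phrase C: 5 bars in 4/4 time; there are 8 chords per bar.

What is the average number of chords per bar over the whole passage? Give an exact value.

96/17 chords per bar

A: 4 × 6 = 24 beats ÷ 0.5 = 48 chords.
B: 8 × 6 = 48 beats ÷ 6 = 8 chords.
C: 5 × 4 = 20 beats ÷ 0.5 = 40 chords.
Overall: 96 chords over 17 bars → 96/17 = 96/17 chords per bar.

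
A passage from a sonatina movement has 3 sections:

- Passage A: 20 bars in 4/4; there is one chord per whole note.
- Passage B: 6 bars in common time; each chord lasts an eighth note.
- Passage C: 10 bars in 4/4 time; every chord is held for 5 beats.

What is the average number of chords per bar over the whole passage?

A: 20 × 4 = 80 beats ÷ 4 = 20 chords.
B: 6 × 4 = 24 beats ÷ 0.5 = 48 chords.
C: 10 × 4 = 40 beats ÷ 5 = 8 chords.
Overall: 76 chords over 36 bars → 76/36 = 19/9 chords per bar.

19/9 chords per bar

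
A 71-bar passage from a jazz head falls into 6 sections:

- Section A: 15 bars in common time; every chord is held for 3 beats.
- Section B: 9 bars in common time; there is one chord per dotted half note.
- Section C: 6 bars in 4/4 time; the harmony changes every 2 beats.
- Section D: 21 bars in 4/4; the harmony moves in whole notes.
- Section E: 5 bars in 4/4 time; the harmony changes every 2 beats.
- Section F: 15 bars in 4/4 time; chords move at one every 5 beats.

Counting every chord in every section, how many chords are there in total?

A has 60 beats and chords last 3 each, so 20 chords.
B has 36 beats and chords last 3 each, so 12 chords.
C has 24 beats and chords last 2 each, so 12 chords.
D has 84 beats and chords last 4 each, so 21 chords.
E has 20 beats and chords last 2 each, so 10 chords.
F has 60 beats and chords last 5 each, so 12 chords.
Total: 20 + 12 + 12 + 21 + 10 + 12 = 87.

87 chords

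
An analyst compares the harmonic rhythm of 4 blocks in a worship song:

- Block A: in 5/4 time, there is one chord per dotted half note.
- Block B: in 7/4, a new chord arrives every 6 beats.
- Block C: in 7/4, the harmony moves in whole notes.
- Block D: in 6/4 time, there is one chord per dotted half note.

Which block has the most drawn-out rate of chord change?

Block B

A: 5 beats/bar ÷ 3 beats/chord = 5/3 chords/bar.
B: 7 beats/bar ÷ 6 beats/chord = 7/6 chords/bar.
C: 7 beats/bar ÷ 4 beats/chord = 1.75 chords/bar.
D: 6 beats/bar ÷ 3 beats/chord = 2 chords/bar.
Slowest is B at 7/6 chords/bar.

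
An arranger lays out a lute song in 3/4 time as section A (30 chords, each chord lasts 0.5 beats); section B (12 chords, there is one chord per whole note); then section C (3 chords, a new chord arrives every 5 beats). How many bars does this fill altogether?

A: 30 × 0.5 = 15 beats = 5 bars.
B: 12 × 4 = 48 beats = 16 bars.
C: 3 × 5 = 15 beats = 5 bars.
Total: 5 + 16 + 5 = 26 bars.

26 bars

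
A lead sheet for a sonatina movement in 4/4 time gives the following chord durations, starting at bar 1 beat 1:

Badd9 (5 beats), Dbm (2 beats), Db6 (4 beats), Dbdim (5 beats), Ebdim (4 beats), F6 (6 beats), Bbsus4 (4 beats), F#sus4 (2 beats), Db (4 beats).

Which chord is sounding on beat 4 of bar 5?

Beat 4 of bar 5 is beat (5−1)×4 + 4 = 20 overall.
Running totals: Badd9 ends at 5, Dbm ends at 7, Db6 ends at 11, Dbdim ends at 16, Ebdim ends at 20.
Beat 20 falls within Ebdim.

Ebdim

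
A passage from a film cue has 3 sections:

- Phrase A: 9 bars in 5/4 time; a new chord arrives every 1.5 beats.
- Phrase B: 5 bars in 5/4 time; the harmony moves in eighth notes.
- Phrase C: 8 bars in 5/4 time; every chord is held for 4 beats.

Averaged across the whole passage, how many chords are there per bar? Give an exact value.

45/11 chords per bar

A: 9 × 5 = 45 beats ÷ 1.5 = 30 chords.
B: 5 × 5 = 25 beats ÷ 0.5 = 50 chords.
C: 8 × 5 = 40 beats ÷ 4 = 10 chords.
Overall: 90 chords over 22 bars → 90/22 = 45/11 chords per bar.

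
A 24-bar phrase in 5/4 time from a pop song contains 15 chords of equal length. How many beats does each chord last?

24 bars × 5 beats/bar = 120 beats total.
120 beats ÷ 15 chords = 8 beats per chord.

8 beats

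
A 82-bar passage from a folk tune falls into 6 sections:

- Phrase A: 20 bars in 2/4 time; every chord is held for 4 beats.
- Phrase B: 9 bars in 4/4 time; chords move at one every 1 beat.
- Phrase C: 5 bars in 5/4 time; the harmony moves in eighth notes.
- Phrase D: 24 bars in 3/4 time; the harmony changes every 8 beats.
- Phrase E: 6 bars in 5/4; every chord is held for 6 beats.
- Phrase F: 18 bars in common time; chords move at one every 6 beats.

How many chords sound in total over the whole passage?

122 chords

A has 40 beats and chords last 4 each, so 10 chords.
B has 36 beats and chords last 1 each, so 36 chords.
C has 25 beats and chords last 0.5 each, so 50 chords.
D has 72 beats and chords last 8 each, so 9 chords.
E has 30 beats and chords last 6 each, so 5 chords.
F has 72 beats and chords last 6 each, so 12 chords.
Total: 10 + 36 + 50 + 9 + 5 + 12 = 122.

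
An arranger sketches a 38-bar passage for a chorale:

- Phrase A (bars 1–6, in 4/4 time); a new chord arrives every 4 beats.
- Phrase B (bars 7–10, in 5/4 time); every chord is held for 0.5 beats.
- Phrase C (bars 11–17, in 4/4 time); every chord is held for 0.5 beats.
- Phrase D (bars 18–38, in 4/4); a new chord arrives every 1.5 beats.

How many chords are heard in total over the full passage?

A has 24 beats and chords last 4 each, so 6 chords.
B has 20 beats and chords last 0.5 each, so 40 chords.
C has 28 beats and chords last 0.5 each, so 56 chords.
D has 84 beats and chords last 1.5 each, so 56 chords.
Total: 6 + 40 + 56 + 56 = 158.

158 chords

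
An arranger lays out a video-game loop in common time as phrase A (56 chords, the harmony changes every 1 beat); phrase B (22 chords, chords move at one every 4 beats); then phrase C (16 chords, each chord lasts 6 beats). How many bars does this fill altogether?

A: 56 × 1 = 56 beats = 14 bars.
B: 22 × 4 = 88 beats = 22 bars.
C: 16 × 6 = 96 beats = 24 bars.
Total: 14 + 22 + 24 = 60 bars.

60 bars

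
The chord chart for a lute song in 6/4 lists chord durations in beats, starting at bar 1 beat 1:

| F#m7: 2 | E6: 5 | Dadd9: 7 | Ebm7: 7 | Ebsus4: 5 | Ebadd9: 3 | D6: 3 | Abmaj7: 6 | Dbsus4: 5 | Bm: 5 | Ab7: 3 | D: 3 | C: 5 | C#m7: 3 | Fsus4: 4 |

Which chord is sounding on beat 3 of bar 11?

Beat 3 of bar 11 is beat (11−1)×6 + 3 = 63 overall.
Running totals: F#m7 ends at 2, E6 ends at 7, Dadd9 ends at 14, Ebm7 ends at 21, Ebsus4 ends at 26, Ebadd9 ends at 29, D6 ends at 32, Abmaj7 ends at 38, Dbsus4 ends at 43, Bm ends at 48, Ab7 ends at 51, D ends at 54, C ends at 59, C#m7 ends at 62, Fsus4 ends at 66.
Beat 63 falls within Fsus4.

Fsus4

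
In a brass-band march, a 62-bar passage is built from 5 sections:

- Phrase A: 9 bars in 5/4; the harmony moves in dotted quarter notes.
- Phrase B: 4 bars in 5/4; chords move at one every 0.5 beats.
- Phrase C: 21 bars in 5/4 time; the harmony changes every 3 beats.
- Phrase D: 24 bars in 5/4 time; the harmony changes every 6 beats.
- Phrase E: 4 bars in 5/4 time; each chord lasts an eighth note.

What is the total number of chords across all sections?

A has 45 beats and chords last 1.5 each, so 30 chords.
B has 20 beats and chords last 0.5 each, so 40 chords.
C has 105 beats and chords last 3 each, so 35 chords.
D has 120 beats and chords last 6 each, so 20 chords.
E has 20 beats and chords last 0.5 each, so 40 chords.
Total: 30 + 40 + 35 + 20 + 40 = 165.

165 chords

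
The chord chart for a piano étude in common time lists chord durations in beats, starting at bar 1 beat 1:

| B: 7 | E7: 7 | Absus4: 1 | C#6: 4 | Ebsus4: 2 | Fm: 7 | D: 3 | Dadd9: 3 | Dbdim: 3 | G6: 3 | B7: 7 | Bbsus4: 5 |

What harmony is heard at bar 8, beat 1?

Beat 1 of bar 8 is beat (8−1)×4 + 1 = 29 overall.
Running totals: B ends at 7, E7 ends at 14, Absus4 ends at 15, C#6 ends at 19, Ebsus4 ends at 21, Fm ends at 28, D ends at 31.
Beat 29 falls within D.

D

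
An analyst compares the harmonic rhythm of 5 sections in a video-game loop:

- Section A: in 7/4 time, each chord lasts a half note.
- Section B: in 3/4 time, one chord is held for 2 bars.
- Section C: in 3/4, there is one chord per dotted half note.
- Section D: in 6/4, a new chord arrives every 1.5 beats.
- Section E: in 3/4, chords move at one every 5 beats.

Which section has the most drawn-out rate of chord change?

Section B

A: 7 beats/bar ÷ 2 beats/chord = 3.5 chords/bar.
B: 3 beats/bar ÷ 6 beats/chord = 0.5 chords/bar.
C: 3 beats/bar ÷ 3 beats/chord = 1 chord/bar.
D: 6 beats/bar ÷ 1.5 beats/chord = 4 chords/bar.
E: 3 beats/bar ÷ 5 beats/chord = 0.6 chords/bar.
Slowest is B at 0.5 chords/bar.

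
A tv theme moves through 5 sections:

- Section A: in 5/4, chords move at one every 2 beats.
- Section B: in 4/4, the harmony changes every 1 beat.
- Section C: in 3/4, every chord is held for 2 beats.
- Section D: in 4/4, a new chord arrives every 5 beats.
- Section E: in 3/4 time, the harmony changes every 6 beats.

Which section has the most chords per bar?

Section B

A: each chord is 2 beats in 5/4, so 2.5 per bar.
B: each chord is 1 beat in 4/4, so 4 per bar.
C: each chord is 2 beats in 3/4, so 1.5 per bar.
D: each chord is 5 beats in 4/4, so 0.8 per bar.
E: each chord is 6 beats in 3/4, so 0.5 per bar.
Fastest is B at 4 chords/bar.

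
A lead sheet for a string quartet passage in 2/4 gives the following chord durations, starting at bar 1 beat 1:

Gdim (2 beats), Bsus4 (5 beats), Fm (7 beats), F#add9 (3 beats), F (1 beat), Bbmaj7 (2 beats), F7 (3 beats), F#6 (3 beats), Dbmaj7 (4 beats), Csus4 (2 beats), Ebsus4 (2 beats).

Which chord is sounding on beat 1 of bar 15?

Beat 1 of bar 15 is beat (15−1)×2 + 1 = 29 overall.
Running totals: Gdim ends at 2, Bsus4 ends at 7, Fm ends at 14, F#add9 ends at 17, F ends at 18, Bbmaj7 ends at 20, F7 ends at 23, F#6 ends at 26, Dbmaj7 ends at 30.
Beat 29 falls within Dbmaj7.

Dbmaj7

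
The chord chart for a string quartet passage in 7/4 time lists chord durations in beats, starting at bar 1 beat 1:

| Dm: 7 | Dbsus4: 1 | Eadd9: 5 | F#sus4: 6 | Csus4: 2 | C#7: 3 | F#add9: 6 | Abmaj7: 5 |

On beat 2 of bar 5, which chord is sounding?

Beat 2 of bar 5 is beat (5−1)×7 + 2 = 30 overall.
Running totals: Dm ends at 7, Dbsus4 ends at 8, Eadd9 ends at 13, F#sus4 ends at 19, Csus4 ends at 21, C#7 ends at 24, F#add9 ends at 30.
Beat 30 falls within F#add9.

F#add9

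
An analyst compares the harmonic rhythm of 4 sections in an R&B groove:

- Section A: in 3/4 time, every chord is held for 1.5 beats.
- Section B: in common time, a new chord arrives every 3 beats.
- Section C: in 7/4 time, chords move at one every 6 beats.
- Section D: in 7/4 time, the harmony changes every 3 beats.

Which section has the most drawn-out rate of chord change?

Section C

A: each chord is 1.5 beats in 3/4, so 2 per bar.
B: each chord is 3 beats in 4/4, so 4/3 per bar.
C: each chord is 6 beats in 7/4, so 7/6 per bar.
D: each chord is 3 beats in 7/4, so 7/3 per bar.
Slowest is C at 7/6 chords/bar.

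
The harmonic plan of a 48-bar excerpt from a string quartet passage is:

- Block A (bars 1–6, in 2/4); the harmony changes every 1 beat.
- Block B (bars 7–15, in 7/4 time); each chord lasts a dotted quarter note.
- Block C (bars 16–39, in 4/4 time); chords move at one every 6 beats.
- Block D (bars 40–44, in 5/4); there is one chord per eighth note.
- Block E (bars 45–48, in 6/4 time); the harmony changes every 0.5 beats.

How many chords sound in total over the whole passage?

A has 12 beats and chords last 1 each, so 12 chords.
B has 63 beats and chords last 1.5 each, so 42 chords.
C has 96 beats and chords last 6 each, so 16 chords.
D has 25 beats and chords last 0.5 each, so 50 chords.
E has 24 beats and chords last 0.5 each, so 48 chords.
Total: 12 + 42 + 16 + 50 + 48 = 168.

168 chords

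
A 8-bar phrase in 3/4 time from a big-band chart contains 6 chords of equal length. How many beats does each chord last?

8 bars × 3 beats/bar = 24 beats total.
24 beats ÷ 6 chords = 4 beats per chord.
(That is a whole note.)

4 beats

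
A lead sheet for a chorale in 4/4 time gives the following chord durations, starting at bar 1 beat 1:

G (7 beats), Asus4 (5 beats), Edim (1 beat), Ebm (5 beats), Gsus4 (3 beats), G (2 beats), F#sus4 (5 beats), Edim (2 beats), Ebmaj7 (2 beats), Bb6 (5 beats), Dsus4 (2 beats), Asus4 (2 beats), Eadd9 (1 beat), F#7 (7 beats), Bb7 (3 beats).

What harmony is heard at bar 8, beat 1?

Edim

Beat 1 of bar 8 is beat (8−1)×4 + 1 = 29 overall.
Running totals: G ends at 7, Asus4 ends at 12, Edim ends at 13, Ebm ends at 18, Gsus4 ends at 21, G ends at 23, F#sus4 ends at 28, Edim ends at 30.
Beat 29 falls within Edim.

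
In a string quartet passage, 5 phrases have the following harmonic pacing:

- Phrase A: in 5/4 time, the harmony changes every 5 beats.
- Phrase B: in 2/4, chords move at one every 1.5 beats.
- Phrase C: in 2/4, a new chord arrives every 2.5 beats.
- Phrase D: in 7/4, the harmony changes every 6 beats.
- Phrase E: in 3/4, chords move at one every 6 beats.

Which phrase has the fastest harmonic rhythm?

Phrase B

A: 5/5 = 1 chord/bar.
B: 2/1.5 = 4/3 chords/bar.
C: 2/2.5 = 0.8 chords/bar.
D: 7/6 = 7/6 chords/bar.
E: 3/6 = 0.5 chords/bar.
Fastest is B at 4/3 chords/bar.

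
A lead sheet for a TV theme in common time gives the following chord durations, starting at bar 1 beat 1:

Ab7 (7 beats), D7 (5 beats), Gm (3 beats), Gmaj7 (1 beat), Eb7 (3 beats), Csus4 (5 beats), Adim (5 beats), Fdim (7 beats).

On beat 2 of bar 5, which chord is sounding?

Beat 2 of bar 5 is beat (5−1)×4 + 2 = 18 overall.
Running totals: Ab7 ends at 7, D7 ends at 12, Gm ends at 15, Gmaj7 ends at 16, Eb7 ends at 19.
Beat 18 falls within Eb7.

Eb7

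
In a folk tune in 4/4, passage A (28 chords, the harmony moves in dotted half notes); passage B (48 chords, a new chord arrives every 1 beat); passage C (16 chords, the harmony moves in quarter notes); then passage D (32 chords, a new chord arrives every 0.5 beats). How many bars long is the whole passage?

A: 28 × 3 = 84 beats = 21 bars.
B: 48 × 1 = 48 beats = 12 bars.
C: 16 × 1 = 16 beats = 4 bars.
D: 32 × 0.5 = 16 beats = 4 bars.
Total: 21 + 12 + 4 + 4 = 41 bars.

41 bars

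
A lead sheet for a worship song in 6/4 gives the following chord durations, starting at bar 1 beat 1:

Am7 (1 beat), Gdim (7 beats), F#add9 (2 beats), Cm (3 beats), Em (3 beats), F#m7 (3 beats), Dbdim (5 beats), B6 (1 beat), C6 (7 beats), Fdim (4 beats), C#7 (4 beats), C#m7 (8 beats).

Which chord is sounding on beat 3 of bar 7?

Beat 3 of bar 7 is beat (7−1)×6 + 3 = 39 overall.
Running totals: Am7 ends at 1, Gdim ends at 8, F#add9 ends at 10, Cm ends at 13, Em ends at 16, F#m7 ends at 19, Dbdim ends at 24, B6 ends at 25, C6 ends at 32, Fdim ends at 36, C#7 ends at 40.
Beat 39 falls within C#7.

C#7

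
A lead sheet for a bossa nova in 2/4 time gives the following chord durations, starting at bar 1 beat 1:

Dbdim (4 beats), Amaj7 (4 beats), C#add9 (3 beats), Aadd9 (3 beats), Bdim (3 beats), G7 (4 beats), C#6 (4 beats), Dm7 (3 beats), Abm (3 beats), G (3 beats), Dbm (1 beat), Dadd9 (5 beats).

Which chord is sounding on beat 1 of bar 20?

Dadd9

Beat 1 of bar 20 is beat (20−1)×2 + 1 = 39 overall.
Running totals: Dbdim ends at 4, Amaj7 ends at 8, C#add9 ends at 11, Aadd9 ends at 14, Bdim ends at 17, G7 ends at 21, C#6 ends at 25, Dm7 ends at 28, Abm ends at 31, G ends at 34, Dbm ends at 35, Dadd9 ends at 40.
Beat 39 falls within Dadd9.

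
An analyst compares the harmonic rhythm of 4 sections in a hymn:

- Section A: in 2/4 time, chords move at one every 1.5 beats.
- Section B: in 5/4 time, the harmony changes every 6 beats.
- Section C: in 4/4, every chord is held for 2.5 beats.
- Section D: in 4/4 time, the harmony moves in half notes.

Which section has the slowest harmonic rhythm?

A: 2 beats/bar ÷ 1.5 beats/chord = 4/3 chords/bar.
B: 5 beats/bar ÷ 6 beats/chord = 5/6 chords/bar.
C: 4 beats/bar ÷ 2.5 beats/chord = 1.6 chords/bar.
D: 4 beats/bar ÷ 2 beats/chord = 2 chords/bar.
Slowest is B at 5/6 chords/bar.

Section B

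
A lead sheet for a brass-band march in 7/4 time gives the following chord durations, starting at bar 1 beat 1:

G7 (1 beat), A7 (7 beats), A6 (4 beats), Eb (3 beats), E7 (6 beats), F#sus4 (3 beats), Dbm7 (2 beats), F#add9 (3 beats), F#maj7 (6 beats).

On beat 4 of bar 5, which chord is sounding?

F#maj7

Beat 4 of bar 5 is beat (5−1)×7 + 4 = 32 overall.
Running totals: G7 ends at 1, A7 ends at 8, A6 ends at 12, Eb ends at 15, E7 ends at 21, F#sus4 ends at 24, Dbm7 ends at 26, F#add9 ends at 29, F#maj7 ends at 35.
Beat 32 falls within F#maj7.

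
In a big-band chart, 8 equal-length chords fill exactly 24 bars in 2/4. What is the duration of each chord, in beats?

6 beats

24 bars × 2 beats/bar = 48 beats total.
48 beats ÷ 8 chords = 6 beats per chord.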